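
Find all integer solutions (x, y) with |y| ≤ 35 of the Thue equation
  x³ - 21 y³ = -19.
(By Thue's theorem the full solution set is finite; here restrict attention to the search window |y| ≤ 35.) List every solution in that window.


The equation is x³ - 21y³ = -19. For fixed y, x³ = 21·y³ − 19, so a solution requires the RHS to be a perfect cube.
Strategy: iterate y from -35 to 35, compute RHS = 21·y³ − 19, and check whether it is a (positive or negative) perfect cube.
Check small values of y:
  y = 0: RHS = -19 is not a perfect cube.
  y = 1: RHS = 2 is not a perfect cube.
  y = -1: RHS = -40 is not a perfect cube.
  y = 2: RHS = 149 is not a perfect cube.
  y = -2: RHS = -187 is not a perfect cube.
  y = 3: RHS = 548 is not a perfect cube.
  y = -3: RHS = -586 is not a perfect cube.
Continuing the search up to |y| = 35 finds no solutions either.
No (x, y) in the scanned range satisfies the equation.

No integer solutions with |y| ≤ 35.


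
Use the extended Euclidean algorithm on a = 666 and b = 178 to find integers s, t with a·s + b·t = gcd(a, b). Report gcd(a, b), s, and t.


Euclidean algorithm on (666, 178) — divide until remainder is 0:
  666 = 3 · 178 + 132
  178 = 1 · 132 + 46
  132 = 2 · 46 + 40
  46 = 1 · 40 + 6
  40 = 6 · 6 + 4
  6 = 1 · 4 + 2
  4 = 2 · 2 + 0
gcd(666, 178) = 2.
Track Bezout coefficients alongside the remainders: start with r₀ = 666 = a·1 + b·0 (s = 1, t = 0) and r₁ = 178 = a·0 + b·1 (s = 0, t = 1); each new remainder r_{k+1} = r_{k-1} − q_k·r_k inherits s_{k+1} = s_{k-1} − q_k·s_k, t_{k+1} = t_{k-1} − q_k·t_k, so r_k = a·s_k + b·t_k at every step:
  q = 3: r = 132, s = 1 − 3·0 = 1, t = 0 − 3·1 = -3  (check: 666·1 + 178·(-3) = 132)
  q = 1: r = 46, s = 0 − 1·1 = -1, t = 1 − 1·(-3) = 4  (check: 666·(-1) + 178·4 = 46)
  q = 2: r = 40, s = 1 − 2·(-1) = 3, t = -3 − 2·4 = -11  (check: 666·3 + 178·(-11) = 40)
  q = 1: r = 6, s = -1 − 1·3 = -4, t = 4 − 1·(-11) = 15  (check: 666·(-4) + 178·15 = 6)
  q = 6: r = 4, s = 3 − 6·(-4) = 27, t = -11 − 6·15 = -101  (check: 666·27 + 178·(-101) = 4)
  q = 1: r = 2, s = -4 − 1·27 = -31, t = 15 − 1·(-101) = 116  (check: 666·(-31) + 178·116 = 2)
The row with r = 2 (the gcd) gives the Bezout coefficients s = -31, t = 116.
Result: 666 · (-31) + 178 · (116) = 2.

gcd(666, 178) = 2; s = -31, t = 116 (check: 666·(-31) + 178·116 = 2).


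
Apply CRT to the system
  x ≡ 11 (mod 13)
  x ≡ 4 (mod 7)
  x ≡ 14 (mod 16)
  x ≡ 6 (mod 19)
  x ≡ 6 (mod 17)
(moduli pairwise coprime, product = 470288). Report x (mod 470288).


Product of moduli M = 13 · 7 · 16 · 19 · 17 = 470288.
Merge one congruence at a time:
  Start: x ≡ 11 (mod 13).
  Combine with x ≡ 4 (mod 7); new modulus lcm = 91.
    Write x = 11 + 13·t and substitute into x ≡ 4 (mod 7): 13·t ≡ 4 − 11 = -7 (mod 7).
    Reduce coefficients mod 7: 6·t ≡ 0 (mod 7).
    The inverse of 6 mod 7 is 6 (since 6·6 = 36 = 5·7 + 1), so t ≡ 6·0 = 0 ≡ 0 (mod 7).
    Then x = 11 + 13·0 = 11, valid modulo lcm(13, 7) = 91: x ≡ 11 (mod 91).
  Combine with x ≡ 14 (mod 16); new modulus lcm = 1456.
    Write x = 11 + 91·t and substitute into x ≡ 14 (mod 16): 91·t ≡ 14 − 11 = 3 (mod 16).
    Reduce coefficients mod 16: 11·t ≡ 3 (mod 16).
    The inverse of 11 mod 16 is 3 (since 11·3 = 33 = 2·16 + 1), so t ≡ 3·3 = 9 ≡ 9 (mod 16).
    Then x = 11 + 91·9 = 830, valid modulo lcm(91, 16) = 1456: x ≡ 830 (mod 1456).
  Combine with x ≡ 6 (mod 19); new modulus lcm = 27664.
    Write x = 830 + 1456·t and substitute into x ≡ 6 (mod 19): 1456·t ≡ 6 − 830 = -824 (mod 19).
    Reduce coefficients mod 19: 12·t ≡ 12 (mod 19).
    The inverse of 12 mod 19 is 8 (since 12·8 = 96 = 5·19 + 1), so t ≡ 8·12 = 96 ≡ 1 (mod 19).
    Then x = 830 + 1456·1 = 2286, valid modulo lcm(1456, 19) = 27664: x ≡ 2286 (mod 27664).
  Combine with x ≡ 6 (mod 17); new modulus lcm = 470288.
    Write x = 2286 + 27664·t and substitute into x ≡ 6 (mod 17): 27664·t ≡ 6 − 2286 = -2280 (mod 17).
    Reduce coefficients mod 17: 5·t ≡ 15 (mod 17).
    The inverse of 5 mod 17 is 7 (since 5·7 = 35 = 2·17 + 1), so t ≡ 7·15 = 105 ≡ 3 (mod 17).
    Then x = 2286 + 27664·3 = 85278, valid modulo lcm(27664, 17) = 470288: x ≡ 85278 (mod 470288).
Verify against each original: 85278 mod 13 = 11, 85278 mod 7 = 4, 85278 mod 16 = 14, 85278 mod 19 = 6, 85278 mod 17 = 6.

x ≡ 85278 (mod 470288).


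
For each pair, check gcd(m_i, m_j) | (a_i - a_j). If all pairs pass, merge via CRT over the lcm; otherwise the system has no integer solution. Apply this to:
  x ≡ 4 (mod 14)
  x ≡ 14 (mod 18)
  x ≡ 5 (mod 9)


Moduli 14, 18, 9 are not pairwise coprime, so CRT works modulo lcm(m_i) when all pairwise compatibility conditions hold.
Pairwise compatibility: gcd(m_i, m_j) must divide a_i - a_j for every pair.
Merge one congruence at a time:
  Start: x ≡ 4 (mod 14).
  Combine with x ≡ 14 (mod 18): gcd(14, 18) = 2; 14 - 4 = 10, which IS divisible by 2, so compatible.
    Write x = 4 + 14·t and substitute into x ≡ 14 (mod 18): 14·t ≡ 14 − 4 = 10 (mod 18).
    Divide the congruence (and modulus) by g = 2: 7·t ≡ 5 (mod 9).
    The inverse of 7 mod 9 is 4 (since 7·4 = 28 = 3·9 + 1), so t ≡ 4·5 = 20 ≡ 2 (mod 9).
    Then x = 4 + 14·2 = 32, valid modulo lcm(14, 18) = 126: x ≡ 32 (mod 126).
  Combine with x ≡ 5 (mod 9): gcd(126, 9) = 9; 5 - 32 = -27, which IS divisible by 9, so compatible.
    Write x = 32 + 126·t and substitute into x ≡ 5 (mod 9): 126·t ≡ 5 − 32 = -27 (mod 9).
    Divide the congruence (and modulus) by g = 9: 14·t ≡ -3 (mod 1).
    Modulo 1 every t works; take t = 0.
    Then x = 32 + 126·0 = 32, valid modulo lcm(126, 9) = 126: x ≡ 32 (mod 126).
Verify: 32 mod 14 = 4, 32 mod 18 = 14, 32 mod 9 = 5.

x ≡ 32 (mod 126).


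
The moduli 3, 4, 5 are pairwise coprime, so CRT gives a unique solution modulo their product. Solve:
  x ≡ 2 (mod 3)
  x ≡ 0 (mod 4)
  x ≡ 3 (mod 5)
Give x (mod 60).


Moduli 3, 4, 5 are pairwise coprime; by CRT there is a unique solution modulo M = 3 · 4 · 5 = 60.
Solve pairwise, accumulating the modulus:
  Start with x ≡ 2 (mod 3).
  Combine with x ≡ 0 (mod 4): since gcd(3, 4) = 1, we get a unique residue mod 12.
    Write x = 2 + 3·t and substitute into x ≡ 0 (mod 4): 3·t ≡ 0 − 2 = -2 (mod 4).
    Reduce coefficients mod 4: 3·t ≡ 2 (mod 4).
    The inverse of 3 mod 4 is 3 (since 3·3 = 9 = 2·4 + 1), so t ≡ 3·2 = 6 ≡ 2 (mod 4).
    Then x = 2 + 3·2 = 8, valid modulo lcm(3, 4) = 12: x ≡ 8 (mod 12).
  Combine with x ≡ 3 (mod 5): since gcd(12, 5) = 1, we get a unique residue mod 60.
    Write x = 8 + 12·t and substitute into x ≡ 3 (mod 5): 12·t ≡ 3 − 8 = -5 (mod 5).
    Reduce coefficients mod 5: 2·t ≡ 0 (mod 5).
    The inverse of 2 mod 5 is 3 (since 2·3 = 6 = 1·5 + 1), so t ≡ 3·0 = 0 ≡ 0 (mod 5).
    Then x = 8 + 12·0 = 8, valid modulo lcm(12, 5) = 60: x ≡ 8 (mod 60).
Verify: 8 mod 3 = 2 ✓, 8 mod 4 = 0 ✓, 8 mod 5 = 3 ✓.

x ≡ 8 (mod 60).


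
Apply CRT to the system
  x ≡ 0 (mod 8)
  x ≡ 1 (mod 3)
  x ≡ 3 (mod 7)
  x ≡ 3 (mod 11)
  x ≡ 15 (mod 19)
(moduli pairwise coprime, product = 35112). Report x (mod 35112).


Product of moduli M = 8 · 3 · 7 · 11 · 19 = 35112.
Merge one congruence at a time:
  Start: x ≡ 0 (mod 8).
  Combine with x ≡ 1 (mod 3); new modulus lcm = 24.
    Write x = 0 + 8·t and substitute into x ≡ 1 (mod 3): 8·t ≡ 1 − 0 = 1 (mod 3).
    Reduce coefficients mod 3: 2·t ≡ 1 (mod 3).
    The inverse of 2 mod 3 is 2 (since 2·2 = 4 = 1·3 + 1), so t ≡ 2·1 = 2 ≡ 2 (mod 3).
    Then x = 0 + 8·2 = 16, valid modulo lcm(8, 3) = 24: x ≡ 16 (mod 24).
  Combine with x ≡ 3 (mod 7); new modulus lcm = 168.
    Write x = 16 + 24·t and substitute into x ≡ 3 (mod 7): 24·t ≡ 3 − 16 = -13 (mod 7).
    Reduce coefficients mod 7: 3·t ≡ 1 (mod 7).
    The inverse of 3 mod 7 is 5 (since 3·5 = 15 = 2·7 + 1), so t ≡ 5·1 = 5 ≡ 5 (mod 7).
    Then x = 16 + 24·5 = 136, valid modulo lcm(24, 7) = 168: x ≡ 136 (mod 168).
  Combine with x ≡ 3 (mod 11); new modulus lcm = 1848.
    Write x = 136 + 168·t and substitute into x ≡ 3 (mod 11): 168·t ≡ 3 − 136 = -133 (mod 11).
    Reduce coefficients mod 11: 3·t ≡ 10 (mod 11).
    The inverse of 3 mod 11 is 4 (since 3·4 = 12 = 1·11 + 1), so t ≡ 4·10 = 40 ≡ 7 (mod 11).
    Then x = 136 + 168·7 = 1312, valid modulo lcm(168, 11) = 1848: x ≡ 1312 (mod 1848).
  Combine with x ≡ 15 (mod 19); new modulus lcm = 35112.
    Write x = 1312 + 1848·t and substitute into x ≡ 15 (mod 19): 1848·t ≡ 15 − 1312 = -1297 (mod 19).
    Reduce coefficients mod 19: 5·t ≡ 14 (mod 19).
    The inverse of 5 mod 19 is 4 (since 5·4 = 20 = 1·19 + 1), so t ≡ 4·14 = 56 ≡ 18 (mod 19).
    Then x = 1312 + 1848·18 = 34576, valid modulo lcm(1848, 19) = 35112: x ≡ 34576 (mod 35112).
Verify against each original: 34576 mod 8 = 0, 34576 mod 3 = 1, 34576 mod 7 = 3, 34576 mod 11 = 3, 34576 mod 19 = 15.

x ≡ 34576 (mod 35112).


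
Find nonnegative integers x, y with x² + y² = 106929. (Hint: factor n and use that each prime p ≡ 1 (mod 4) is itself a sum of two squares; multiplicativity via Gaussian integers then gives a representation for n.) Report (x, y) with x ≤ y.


Step 1: Factor n = 106929 = 3^2 · 109^2.
Step 2: Check the mod-4 condition on each prime factor: 3 ≡ 3 (mod 4), exponent 2 (must be even); 109 ≡ 1 (mod 4), exponent 2.
All primes ≡ 3 (mod 4) appear to even exponent (or don't appear), so by the two-squares theorem n IS expressible as a sum of two squares.
Step 3: Build a representation. Group n = k² · m with k = 3 and m = 109 · 109 = 11881 (a product of primes ≡ 1 (mod 4)); a representation of m scales to one of n via (k·x)² + (k·y)² = k²(x² + y²). Each prime p ≡ 1 (mod 4) is itself a sum of two squares; find a² by testing p − a² for a perfect square:
  109: 109 − 1² = 108, 109 − 2² = 105, 109 − 3² = 100 = 10² ⇒ 109 = 3² + 10².
  Combine using the Brahmagupta–Fibonacci identity (a² + b²)(c² + d²) = (ac − bd)² + (ad + bc)² = (ac + bd)² + (ad − bc)²:
  109 · 109 = 11881: from (3² + 10²)(3² + 10²), take (3·3 − 10·10, 3·10 + 10·3) = (9 − 100, 30 + 30) = (-91, 60); dropping signs (only squares matter) gives (91, 60); check 91² + 60² = 8281 + 3600 = 11881 ✓.
  Scale by k = 3: (3·91, 3·60) = (273, 180).
Step 4: Order so x ≤ y and verify: 180² + 273² = 32400 + 74529 = 106929 = n. ✓

n = 106929 = 180² + 273² (one valid representation with x ≤ y).


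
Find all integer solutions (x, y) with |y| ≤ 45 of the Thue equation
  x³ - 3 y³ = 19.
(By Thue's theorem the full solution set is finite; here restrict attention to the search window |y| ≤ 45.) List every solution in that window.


The equation is x³ - 3y³ = 19. For fixed y, x³ = 3·y³ + 19, so a solution requires the RHS to be a perfect cube.
Strategy: iterate y from -45 to 45, compute RHS = 3·y³ + 19, and check whether it is a (positive or negative) perfect cube.
Check small values of y:
  y = 0: RHS = 19 is not a perfect cube.
  y = 1: RHS = 22 is not a perfect cube.
  y = -1: RHS = 16 is not a perfect cube.
  y = 2: RHS = 43 is not a perfect cube.
  y = -2: RHS = -5 is not a perfect cube.
  y = 3: RHS = 100 is not a perfect cube.
  y = -3: RHS = -62 is not a perfect cube.
Continuing the search up to |y| = 45 finds no solutions either.
No (x, y) in the scanned range satisfies the equation.

No integer solutions with |y| ≤ 45.


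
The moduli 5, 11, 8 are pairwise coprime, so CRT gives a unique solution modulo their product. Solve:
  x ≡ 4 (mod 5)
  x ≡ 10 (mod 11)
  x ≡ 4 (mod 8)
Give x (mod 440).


Moduli 5, 11, 8 are pairwise coprime; by CRT there is a unique solution modulo M = 5 · 11 · 8 = 440.
Solve pairwise, accumulating the modulus:
  Start with x ≡ 4 (mod 5).
  Combine with x ≡ 10 (mod 11): since gcd(5, 11) = 1, we get a unique residue mod 55.
    Write x = 4 + 5·t and substitute into x ≡ 10 (mod 11): 5·t ≡ 10 − 4 = 6 (mod 11).
    The inverse of 5 mod 11 is 9 (since 5·9 = 45 = 4·11 + 1), so t ≡ 9·6 = 54 ≡ 10 (mod 11).
    Then x = 4 + 5·10 = 54, valid modulo lcm(5, 11) = 55: x ≡ 54 (mod 55).
  Combine with x ≡ 4 (mod 8): since gcd(55, 8) = 1, we get a unique residue mod 440.
    Write x = 54 + 55·t and substitute into x ≡ 4 (mod 8): 55·t ≡ 4 − 54 = -50 (mod 8).
    Reduce coefficients mod 8: 7·t ≡ 6 (mod 8).
    The inverse of 7 mod 8 is 7 (since 7·7 = 49 = 6·8 + 1), so t ≡ 7·6 = 42 ≡ 2 (mod 8).
    Then x = 54 + 55·2 = 164, valid modulo lcm(55, 8) = 440: x ≡ 164 (mod 440).
Verify: 164 mod 5 = 4 ✓, 164 mod 11 = 10 ✓, 164 mod 8 = 4 ✓.

x ≡ 164 (mod 440).


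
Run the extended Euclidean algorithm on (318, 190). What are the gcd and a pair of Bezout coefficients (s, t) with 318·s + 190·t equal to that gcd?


Euclidean algorithm on (318, 190) — divide until remainder is 0:
  318 = 1 · 190 + 128
  190 = 1 · 128 + 62
  128 = 2 · 62 + 4
  62 = 15 · 4 + 2
  4 = 2 · 2 + 0
gcd(318, 190) = 2.
Track Bezout coefficients alongside the remainders: start with r₀ = 318 = a·1 + b·0 (s = 1, t = 0) and r₁ = 190 = a·0 + b·1 (s = 0, t = 1); each new remainder r_{k+1} = r_{k-1} − q_k·r_k inherits s_{k+1} = s_{k-1} − q_k·s_k, t_{k+1} = t_{k-1} − q_k·t_k, so r_k = a·s_k + b·t_k at every step:
  q = 1: r = 128, s = 1 − 1·0 = 1, t = 0 − 1·1 = -1  (check: 318·1 + 190·(-1) = 128)
  q = 1: r = 62, s = 0 − 1·1 = -1, t = 1 − 1·(-1) = 2  (check: 318·(-1) + 190·2 = 62)
  q = 2: r = 4, s = 1 − 2·(-1) = 3, t = -1 − 2·2 = -5  (check: 318·3 + 190·(-5) = 4)
  q = 15: r = 2, s = -1 − 15·3 = -46, t = 2 − 15·(-5) = 77  (check: 318·(-46) + 190·77 = 2)
The row with r = 2 (the gcd) gives the Bezout coefficients s = -46, t = 77.
Result: 318 · (-46) + 190 · (77) = 2.

gcd(318, 190) = 2; s = -46, t = 77 (check: 318·(-46) + 190·77 = 2).


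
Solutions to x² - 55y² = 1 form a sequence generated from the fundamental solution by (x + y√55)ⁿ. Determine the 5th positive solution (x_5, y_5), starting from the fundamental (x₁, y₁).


Step 1: Find the fundamental solution (x₁, y₁) of x² - 55y² = 1.
  Expand √55 as a continued fraction. a₀ = ⌊√55⌋ = 7; iterate m_{k+1} = d_k·a_k − m_k, d_{k+1} = (55 − m_{k+1}²)/d_k, a_{k+1} = ⌊(a₀ + m_{k+1})/d_{k+1}⌋ (starting m₀ = 0, d₀ = 1), with convergents p_k = a_k·p_{k-1} + p_{k-2}, q_k = a_k·q_{k-1} + q_{k-2} (p₋₁ = 1, q₋₁ = 0):
  k = 0: a₀ = 7; p₀/q₀ = 7/1; p₀² − 55·q₀² = 49 − 55 = -6.
  k = 1: m = 7, d = 6, a = ⌊(7 + 7)/6⌋ = 2; p/q = (2·7 + 1)/(2·1 + 0) = 15/2; p² − 55·q² = 225 − 220 = 5.
  k = 2: m = 5, d = 5, a = ⌊(7 + 5)/5⌋ = 2; p/q = (2·15 + 7)/(2·2 + 1) = 37/5; p² − 55·q² = 1369 − 1375 = -6.
  k = 3: m = 5, d = 6, a = ⌊(7 + 5)/6⌋ = 2; p/q = (2·37 + 15)/(2·5 + 2) = 89/12; p² − 55·q² = 7921 − 7920 = 1.
  The first convergent with p² − 55·q² = 1 gives the fundamental solution (x₁, y₁) = (89, 12).
Step 2: Apply the recurrence (x_{n+1}, y_{n+1}) = (x₁x_n + 55y₁y_n, x₁y_n + y₁x_n) repeatedly.
  From (x_1, y_1) = (89, 12): x_2 = 89·89 + 55·12·12 = 15841; y_2 = 89·12 + 12·89 = 2136.
  From (x_2, y_2) = (15841, 2136): x_3 = 89·15841 + 55·12·2136 = 2819609; y_3 = 89·2136 + 12·15841 = 380196.
  From (x_3, y_3) = (2819609, 380196): x_4 = 89·2819609 + 55·12·380196 = 501874561; y_4 = 89·380196 + 12·2819609 = 67672752.
  From (x_4, y_4) = (501874561, 67672752): x_5 = 89·501874561 + 55·12·67672752 = 89330852249; y_5 = 89·67672752 + 12·501874561 = 12045369660.
Step 3: Verify x_5² - 55·y_5² = 7980001163532668358001 - 7980001163532668358000 = 1 (should be 1). ✓

(x_1, y_1) = (89, 12); (x_5, y_5) = (89330852249, 12045369660).


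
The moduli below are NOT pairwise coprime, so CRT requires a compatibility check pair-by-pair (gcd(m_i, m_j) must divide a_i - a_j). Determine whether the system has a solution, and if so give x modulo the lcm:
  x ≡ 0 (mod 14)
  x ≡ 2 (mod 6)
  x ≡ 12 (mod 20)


Moduli 14, 6, 20 are not pairwise coprime, so CRT works modulo lcm(m_i) when all pairwise compatibility conditions hold.
Pairwise compatibility: gcd(m_i, m_j) must divide a_i - a_j for every pair.
Merge one congruence at a time:
  Start: x ≡ 0 (mod 14).
  Combine with x ≡ 2 (mod 6): gcd(14, 6) = 2; 2 - 0 = 2, which IS divisible by 2, so compatible.
    Write x = 0 + 14·t and substitute into x ≡ 2 (mod 6): 14·t ≡ 2 − 0 = 2 (mod 6).
    Divide the congruence (and modulus) by g = 2: 7·t ≡ 1 (mod 3).
    Reduce coefficients mod 3: 1·t ≡ 1 (mod 3).
    So t ≡ 1 (mod 3).
    Then x = 0 + 14·1 = 14, valid modulo lcm(14, 6) = 42: x ≡ 14 (mod 42).
  Combine with x ≡ 12 (mod 20): gcd(42, 20) = 2; 12 - 14 = -2, which IS divisible by 2, so compatible.
    Write x = 14 + 42·t and substitute into x ≡ 12 (mod 20): 42·t ≡ 12 − 14 = -2 (mod 20).
    Divide the congruence (and modulus) by g = 2: 21·t ≡ -1 (mod 10).
    Reduce coefficients mod 10: 1·t ≡ 9 (mod 10).
    So t ≡ 9 (mod 10).
    Then x = 14 + 42·9 = 392, valid modulo lcm(42, 20) = 420: x ≡ 392 (mod 420).
Verify: 392 mod 14 = 0, 392 mod 6 = 2, 392 mod 20 = 12.

x ≡ 392 (mod 420).


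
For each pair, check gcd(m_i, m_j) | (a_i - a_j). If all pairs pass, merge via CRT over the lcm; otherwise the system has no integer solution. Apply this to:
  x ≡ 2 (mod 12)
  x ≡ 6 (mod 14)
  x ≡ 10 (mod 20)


Moduli 12, 14, 20 are not pairwise coprime, so CRT works modulo lcm(m_i) when all pairwise compatibility conditions hold.
Pairwise compatibility: gcd(m_i, m_j) must divide a_i - a_j for every pair.
Merge one congruence at a time:
  Start: x ≡ 2 (mod 12).
  Combine with x ≡ 6 (mod 14): gcd(12, 14) = 2; 6 - 2 = 4, which IS divisible by 2, so compatible.
    Write x = 2 + 12·t and substitute into x ≡ 6 (mod 14): 12·t ≡ 6 − 2 = 4 (mod 14).
    Divide the congruence (and modulus) by g = 2: 6·t ≡ 2 (mod 7).
    The inverse of 6 mod 7 is 6 (since 6·6 = 36 = 5·7 + 1), so t ≡ 6·2 = 12 ≡ 5 (mod 7).
    Then x = 2 + 12·5 = 62, valid modulo lcm(12, 14) = 84: x ≡ 62 (mod 84).
  Combine with x ≡ 10 (mod 20): gcd(84, 20) = 4; 10 - 62 = -52, which IS divisible by 4, so compatible.
    Write x = 62 + 84·t and substitute into x ≡ 10 (mod 20): 84·t ≡ 10 − 62 = -52 (mod 20).
    Divide the congruence (and modulus) by g = 4: 21·t ≡ -13 (mod 5).
    Reduce coefficients mod 5: 1·t ≡ 2 (mod 5).
    So t ≡ 2 (mod 5).
    Then x = 62 + 84·2 = 230, valid modulo lcm(84, 20) = 420: x ≡ 230 (mod 420).
Verify: 230 mod 12 = 2, 230 mod 14 = 6, 230 mod 20 = 10.

x ≡ 230 (mod 420).


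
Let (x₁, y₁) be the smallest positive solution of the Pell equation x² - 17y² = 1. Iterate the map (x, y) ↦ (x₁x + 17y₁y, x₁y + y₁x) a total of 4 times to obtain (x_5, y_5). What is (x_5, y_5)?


Step 1: Find the fundamental solution (x₁, y₁) of x² - 17y² = 1.
  Expand √17 as a continued fraction. a₀ = ⌊√17⌋ = 4; iterate m_{k+1} = d_k·a_k − m_k, d_{k+1} = (17 − m_{k+1}²)/d_k, a_{k+1} = ⌊(a₀ + m_{k+1})/d_{k+1}⌋ (starting m₀ = 0, d₀ = 1), with convergents p_k = a_k·p_{k-1} + p_{k-2}, q_k = a_k·q_{k-1} + q_{k-2} (p₋₁ = 1, q₋₁ = 0):
  k = 0: a₀ = 4; p₀/q₀ = 4/1; p₀² − 17·q₀² = 16 − 17 = -1.
  k = 1: m = 4, d = 1, a = ⌊(4 + 4)/1⌋ = 8; p/q = (8·4 + 1)/(8·1 + 0) = 33/8; p² − 17·q² = 1089 − 1088 = 1.
  The first convergent with p² − 17·q² = 1 gives the fundamental solution (x₁, y₁) = (33, 8).
Step 2: Apply the recurrence (x_{n+1}, y_{n+1}) = (x₁x_n + 17y₁y_n, x₁y_n + y₁x_n) repeatedly.
  From (x_1, y_1) = (33, 8): x_2 = 33·33 + 17·8·8 = 2177; y_2 = 33·8 + 8·33 = 528.
  From (x_2, y_2) = (2177, 528): x_3 = 33·2177 + 17·8·528 = 143649; y_3 = 33·528 + 8·2177 = 34840.
  From (x_3, y_3) = (143649, 34840): x_4 = 33·143649 + 17·8·34840 = 9478657; y_4 = 33·34840 + 8·143649 = 2298912.
  From (x_4, y_4) = (9478657, 2298912): x_5 = 33·9478657 + 17·8·2298912 = 625447713; y_5 = 33·2298912 + 8·9478657 = 151693352.
Step 3: Verify x_5² - 17·y_5² = 391184841696930369 - 391184841696930368 = 1 (should be 1). ✓

(x_1, y_1) = (33, 8); (x_5, y_5) = (625447713, 151693352).


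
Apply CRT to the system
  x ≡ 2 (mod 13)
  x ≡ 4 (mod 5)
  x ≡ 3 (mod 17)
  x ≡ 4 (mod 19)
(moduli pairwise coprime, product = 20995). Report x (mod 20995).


Product of moduli M = 13 · 5 · 17 · 19 = 20995.
Merge one congruence at a time:
  Start: x ≡ 2 (mod 13).
  Combine with x ≡ 4 (mod 5); new modulus lcm = 65.
    Write x = 2 + 13·t and substitute into x ≡ 4 (mod 5): 13·t ≡ 4 − 2 = 2 (mod 5).
    Reduce coefficients mod 5: 3·t ≡ 2 (mod 5).
    The inverse of 3 mod 5 is 2 (since 3·2 = 6 = 1·5 + 1), so t ≡ 2·2 = 4 ≡ 4 (mod 5).
    Then x = 2 + 13·4 = 54, valid modulo lcm(13, 5) = 65: x ≡ 54 (mod 65).
  Combine with x ≡ 3 (mod 17); new modulus lcm = 1105.
    Write x = 54 + 65·t and substitute into x ≡ 3 (mod 17): 65·t ≡ 3 − 54 = -51 (mod 17).
    Reduce coefficients mod 17: 14·t ≡ 0 (mod 17).
    The inverse of 14 mod 17 is 11 (since 14·11 = 154 = 9·17 + 1), so t ≡ 11·0 = 0 ≡ 0 (mod 17).
    Then x = 54 + 65·0 = 54, valid modulo lcm(65, 17) = 1105: x ≡ 54 (mod 1105).
  Combine with x ≡ 4 (mod 19); new modulus lcm = 20995.
    Write x = 54 + 1105·t and substitute into x ≡ 4 (mod 19): 1105·t ≡ 4 − 54 = -50 (mod 19).
    Reduce coefficients mod 19: 3·t ≡ 7 (mod 19).
    The inverse of 3 mod 19 is 13 (since 3·13 = 39 = 2·19 + 1), so t ≡ 13·7 = 91 ≡ 15 (mod 19).
    Then x = 54 + 1105·15 = 16629, valid modulo lcm(1105, 19) = 20995: x ≡ 16629 (mod 20995).
Verify against each original: 16629 mod 13 = 2, 16629 mod 5 = 4, 16629 mod 17 = 3, 16629 mod 19 = 4.

x ≡ 16629 (mod 20995).


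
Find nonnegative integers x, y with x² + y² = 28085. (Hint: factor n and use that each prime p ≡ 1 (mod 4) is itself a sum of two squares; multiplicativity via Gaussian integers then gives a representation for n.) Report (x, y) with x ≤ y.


Step 1: Factor n = 28085 = 5 · 41 · 137.
Step 2: Check the mod-4 condition on each prime factor: 5 ≡ 1 (mod 4), exponent 1; 41 ≡ 1 (mod 4), exponent 1; 137 ≡ 1 (mod 4), exponent 1.
All primes ≡ 3 (mod 4) appear to even exponent (or don't appear), so by the two-squares theorem n IS expressible as a sum of two squares.
Step 3: Build a representation. Here n = 5 · 41 · 137 is a product of primes ≡ 1 (mod 4). Each prime p ≡ 1 (mod 4) is itself a sum of two squares; find a² by testing p − a² for a perfect square:
  5: 5 − 1² = 4 = 2² ⇒ 5 = 1² + 2².
  41: 41 − 1² = 40, 41 − 2² = 37, 41 − 3² = 32, 41 − 4² = 25 = 5² ⇒ 41 = 4² + 5².
  137: 137 − 1² = 136, 137 − 2² = 133, 137 − 3² = 128, 137 − 4² = 121 = 11² ⇒ 137 = 4² + 11².
  Combine using the Brahmagupta–Fibonacci identity (a² + b²)(c² + d²) = (ac − bd)² + (ad + bc)² = (ac + bd)² + (ad − bc)²:
  5 · 41 = 205: from (1² + 2²)(4² + 5²), take (1·4 − 2·5, 1·5 + 2·4) = (4 − 10, 5 + 8) = (-6, 13); dropping signs (only squares matter) gives (6, 13); check 6² + 13² = 36 + 169 = 205 ✓.
  205 · 137 = 28085: from (6² + 13²)(4² + 11²), take (6·4 − 13·11, 6·11 + 13·4) = (24 − 143, 66 + 52) = (-119, 118); dropping signs (only squares matter) gives (119, 118); check 119² + 118² = 14161 + 13924 = 28085 ✓.
Step 4: Order so x ≤ y and verify: 118² + 119² = 13924 + 14161 = 28085 = n. ✓

n = 28085 = 118² + 119² (one valid representation with x ≤ y).


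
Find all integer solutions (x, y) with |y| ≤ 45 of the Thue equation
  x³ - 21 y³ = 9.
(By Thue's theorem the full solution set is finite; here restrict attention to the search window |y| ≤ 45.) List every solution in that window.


The equation is x³ - 21y³ = 9. For fixed y, x³ = 21·y³ + 9, so a solution requires the RHS to be a perfect cube.
Strategy: iterate y from -45 to 45, compute RHS = 21·y³ + 9, and check whether it is a (positive or negative) perfect cube.
Check small values of y:
  y = 0: RHS = 9 is not a perfect cube.
  y = 1: RHS = 30 is not a perfect cube.
  y = -1: RHS = -12 is not a perfect cube.
  y = 2: RHS = 177 is not a perfect cube.
  y = -2: RHS = -159 is not a perfect cube.
  y = 3: RHS = 576 is not a perfect cube.
  y = -3: RHS = -558 is not a perfect cube.
Continuing the search up to |y| = 45 finds no solutions either.
No (x, y) in the scanned range satisfies the equation.

No integer solutions with |y| ≤ 45.


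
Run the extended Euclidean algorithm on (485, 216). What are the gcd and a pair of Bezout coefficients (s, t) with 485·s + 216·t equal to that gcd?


Euclidean algorithm on (485, 216) — divide until remainder is 0:
  485 = 2 · 216 + 53
  216 = 4 · 53 + 4
  53 = 13 · 4 + 1
  4 = 4 · 1 + 0
gcd(485, 216) = 1.
Track Bezout coefficients alongside the remainders: start with r₀ = 485 = a·1 + b·0 (s = 1, t = 0) and r₁ = 216 = a·0 + b·1 (s = 0, t = 1); each new remainder r_{k+1} = r_{k-1} − q_k·r_k inherits s_{k+1} = s_{k-1} − q_k·s_k, t_{k+1} = t_{k-1} − q_k·t_k, so r_k = a·s_k + b·t_k at every step:
  q = 2: r = 53, s = 1 − 2·0 = 1, t = 0 − 2·1 = -2  (check: 485·1 + 216·(-2) = 53)
  q = 4: r = 4, s = 0 − 4·1 = -4, t = 1 − 4·(-2) = 9  (check: 485·(-4) + 216·9 = 4)
  q = 13: r = 1, s = 1 − 13·(-4) = 53, t = -2 − 13·9 = -119  (check: 485·53 + 216·(-119) = 1)
The row with r = 1 (the gcd) gives the Bezout coefficients s = 53, t = -119.
Result: 485 · (53) + 216 · (-119) = 1.

gcd(485, 216) = 1; s = 53, t = -119 (check: 485·53 + 216·(-119) = 1).


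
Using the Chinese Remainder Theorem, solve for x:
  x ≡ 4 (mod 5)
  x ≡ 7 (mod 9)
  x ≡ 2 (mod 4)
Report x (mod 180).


Moduli 5, 9, 4 are pairwise coprime; by CRT there is a unique solution modulo M = 5 · 9 · 4 = 180.
Solve pairwise, accumulating the modulus:
  Start with x ≡ 4 (mod 5).
  Combine with x ≡ 7 (mod 9): since gcd(5, 9) = 1, we get a unique residue mod 45.
    Write x = 4 + 5·t and substitute into x ≡ 7 (mod 9): 5·t ≡ 7 − 4 = 3 (mod 9).
    The inverse of 5 mod 9 is 2 (since 5·2 = 10 = 1·9 + 1), so t ≡ 2·3 = 6 ≡ 6 (mod 9).
    Then x = 4 + 5·6 = 34, valid modulo lcm(5, 9) = 45: x ≡ 34 (mod 45).
  Combine with x ≡ 2 (mod 4): since gcd(45, 4) = 1, we get a unique residue mod 180.
    Write x = 34 + 45·t and substitute into x ≡ 2 (mod 4): 45·t ≡ 2 − 34 = -32 (mod 4).
    Reduce coefficients mod 4: 1·t ≡ 0 (mod 4).
    So t ≡ 0 (mod 4).
    Then x = 34 + 45·0 = 34, valid modulo lcm(45, 4) = 180: x ≡ 34 (mod 180).
Verify: 34 mod 5 = 4 ✓, 34 mod 9 = 7 ✓, 34 mod 4 = 2 ✓.

x ≡ 34 (mod 180).


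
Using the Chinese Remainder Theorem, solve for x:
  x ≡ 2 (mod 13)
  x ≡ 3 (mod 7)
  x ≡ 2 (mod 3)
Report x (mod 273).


Moduli 13, 7, 3 are pairwise coprime; by CRT there is a unique solution modulo M = 13 · 7 · 3 = 273.
Solve pairwise, accumulating the modulus:
  Start with x ≡ 2 (mod 13).
  Combine with x ≡ 3 (mod 7): since gcd(13, 7) = 1, we get a unique residue mod 91.
    Write x = 2 + 13·t and substitute into x ≡ 3 (mod 7): 13·t ≡ 3 − 2 = 1 (mod 7).
    Reduce coefficients mod 7: 6·t ≡ 1 (mod 7).
    The inverse of 6 mod 7 is 6 (since 6·6 = 36 = 5·7 + 1), so t ≡ 6·1 = 6 ≡ 6 (mod 7).
    Then x = 2 + 13·6 = 80, valid modulo lcm(13, 7) = 91: x ≡ 80 (mod 91).
  Combine with x ≡ 2 (mod 3): since gcd(91, 3) = 1, we get a unique residue mod 273.
    Write x = 80 + 91·t and substitute into x ≡ 2 (mod 3): 91·t ≡ 2 − 80 = -78 (mod 3).
    Reduce coefficients mod 3: 1·t ≡ 0 (mod 3).
    So t ≡ 0 (mod 3).
    Then x = 80 + 91·0 = 80, valid modulo lcm(91, 3) = 273: x ≡ 80 (mod 273).
Verify: 80 mod 13 = 2 ✓, 80 mod 7 = 3 ✓, 80 mod 3 = 2 ✓.

x ≡ 80 (mod 273).


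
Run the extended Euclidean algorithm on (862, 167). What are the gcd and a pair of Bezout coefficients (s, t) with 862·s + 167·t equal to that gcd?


Euclidean algorithm on (862, 167) — divide until remainder is 0:
  862 = 5 · 167 + 27
  167 = 6 · 27 + 5
  27 = 5 · 5 + 2
  5 = 2 · 2 + 1
  2 = 2 · 1 + 0
gcd(862, 167) = 1.
Track Bezout coefficients alongside the remainders: start with r₀ = 862 = a·1 + b·0 (s = 1, t = 0) and r₁ = 167 = a·0 + b·1 (s = 0, t = 1); each new remainder r_{k+1} = r_{k-1} − q_k·r_k inherits s_{k+1} = s_{k-1} − q_k·s_k, t_{k+1} = t_{k-1} − q_k·t_k, so r_k = a·s_k + b·t_k at every step:
  q = 5: r = 27, s = 1 − 5·0 = 1, t = 0 − 5·1 = -5  (check: 862·1 + 167·(-5) = 27)
  q = 6: r = 5, s = 0 − 6·1 = -6, t = 1 − 6·(-5) = 31  (check: 862·(-6) + 167·31 = 5)
  q = 5: r = 2, s = 1 − 5·(-6) = 31, t = -5 − 5·31 = -160  (check: 862·31 + 167·(-160) = 2)
  q = 2: r = 1, s = -6 − 2·31 = -68, t = 31 − 2·(-160) = 351  (check: 862·(-68) + 167·351 = 1)
The row with r = 1 (the gcd) gives the Bezout coefficients s = -68, t = 351.
Result: 862 · (-68) + 167 · (351) = 1.

gcd(862, 167) = 1; s = -68, t = 351 (check: 862·(-68) + 167·351 = 1).


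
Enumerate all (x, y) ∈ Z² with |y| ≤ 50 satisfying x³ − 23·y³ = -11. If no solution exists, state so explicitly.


The equation is x³ - 23y³ = -11. For fixed y, x³ = 23·y³ − 11, so a solution requires the RHS to be a perfect cube.
Strategy: iterate y from -50 to 50, compute RHS = 23·y³ − 11, and check whether it is a (positive or negative) perfect cube.
Check small values of y:
  y = 0: RHS = -11 is not a perfect cube.
  y = 1: RHS = 12 is not a perfect cube.
  y = -1: RHS = -34 is not a perfect cube.
  y = 2: RHS = 173 is not a perfect cube.
  y = -2: RHS = -195 is not a perfect cube.
  y = 3: RHS = 610 is not a perfect cube.
  y = -3: RHS = -632 is not a perfect cube.
Continuing the search up to |y| = 50 finds no solutions either.
No (x, y) in the scanned range satisfies the equation.

No integer solutions with |y| ≤ 50.


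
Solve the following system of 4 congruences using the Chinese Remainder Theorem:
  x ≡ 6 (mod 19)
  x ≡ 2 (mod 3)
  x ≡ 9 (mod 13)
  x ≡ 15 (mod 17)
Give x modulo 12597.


Product of moduli M = 19 · 3 · 13 · 17 = 12597.
Merge one congruence at a time:
  Start: x ≡ 6 (mod 19).
  Combine with x ≡ 2 (mod 3); new modulus lcm = 57.
    Write x = 6 + 19·t and substitute into x ≡ 2 (mod 3): 19·t ≡ 2 − 6 = -4 (mod 3).
    Reduce coefficients mod 3: 1·t ≡ 2 (mod 3).
    So t ≡ 2 (mod 3).
    Then x = 6 + 19·2 = 44, valid modulo lcm(19, 3) = 57: x ≡ 44 (mod 57).
  Combine with x ≡ 9 (mod 13); new modulus lcm = 741.
    Write x = 44 + 57·t and substitute into x ≡ 9 (mod 13): 57·t ≡ 9 − 44 = -35 (mod 13).
    Reduce coefficients mod 13: 5·t ≡ 4 (mod 13).
    The inverse of 5 mod 13 is 8 (since 5·8 = 40 = 3·13 + 1), so t ≡ 8·4 = 32 ≡ 6 (mod 13).
    Then x = 44 + 57·6 = 386, valid modulo lcm(57, 13) = 741: x ≡ 386 (mod 741).
  Combine with x ≡ 15 (mod 17); new modulus lcm = 12597.
    Write x = 386 + 741·t and substitute into x ≡ 15 (mod 17): 741·t ≡ 15 − 386 = -371 (mod 17).
    Reduce coefficients mod 17: 10·t ≡ 3 (mod 17).
    The inverse of 10 mod 17 is 12 (since 10·12 = 120 = 7·17 + 1), so t ≡ 12·3 = 36 ≡ 2 (mod 17).
    Then x = 386 + 741·2 = 1868, valid modulo lcm(741, 17) = 12597: x ≡ 1868 (mod 12597).
Verify against each original: 1868 mod 19 = 6, 1868 mod 3 = 2, 1868 mod 13 = 9, 1868 mod 17 = 15.

x ≡ 1868 (mod 12597).


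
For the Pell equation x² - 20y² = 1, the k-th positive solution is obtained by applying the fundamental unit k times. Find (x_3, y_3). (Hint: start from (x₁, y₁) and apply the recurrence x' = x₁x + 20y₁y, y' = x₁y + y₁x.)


Step 1: Find the fundamental solution (x₁, y₁) of x² - 20y² = 1.
  Expand √20 as a continued fraction. a₀ = ⌊√20⌋ = 4; iterate m_{k+1} = d_k·a_k − m_k, d_{k+1} = (20 − m_{k+1}²)/d_k, a_{k+1} = ⌊(a₀ + m_{k+1})/d_{k+1}⌋ (starting m₀ = 0, d₀ = 1), with convergents p_k = a_k·p_{k-1} + p_{k-2}, q_k = a_k·q_{k-1} + q_{k-2} (p₋₁ = 1, q₋₁ = 0):
  k = 0: a₀ = 4; p₀/q₀ = 4/1; p₀² − 20·q₀² = 16 − 20 = -4.
  k = 1: m = 4, d = 4, a = ⌊(4 + 4)/4⌋ = 2; p/q = (2·4 + 1)/(2·1 + 0) = 9/2; p² − 20·q² = 81 − 80 = 1.
  The first convergent with p² − 20·q² = 1 gives the fundamental solution (x₁, y₁) = (9, 2).
Step 2: Apply the recurrence (x_{n+1}, y_{n+1}) = (x₁x_n + 20y₁y_n, x₁y_n + y₁x_n) repeatedly.
  From (x_1, y_1) = (9, 2): x_2 = 9·9 + 20·2·2 = 161; y_2 = 9·2 + 2·9 = 36.
  From (x_2, y_2) = (161, 36): x_3 = 9·161 + 20·2·36 = 2889; y_3 = 9·36 + 2·161 = 646.
Step 3: Verify x_3² - 20·y_3² = 8346321 - 8346320 = 1 (should be 1). ✓

(x_1, y_1) = (9, 2); (x_3, y_3) = (2889, 646).


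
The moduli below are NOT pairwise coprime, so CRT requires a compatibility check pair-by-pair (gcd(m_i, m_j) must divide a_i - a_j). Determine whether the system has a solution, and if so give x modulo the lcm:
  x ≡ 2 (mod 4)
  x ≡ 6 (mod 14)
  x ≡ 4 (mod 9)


Moduli 4, 14, 9 are not pairwise coprime, so CRT works modulo lcm(m_i) when all pairwise compatibility conditions hold.
Pairwise compatibility: gcd(m_i, m_j) must divide a_i - a_j for every pair.
Merge one congruence at a time:
  Start: x ≡ 2 (mod 4).
  Combine with x ≡ 6 (mod 14): gcd(4, 14) = 2; 6 - 2 = 4, which IS divisible by 2, so compatible.
    Write x = 2 + 4·t and substitute into x ≡ 6 (mod 14): 4·t ≡ 6 − 2 = 4 (mod 14).
    Divide the congruence (and modulus) by g = 2: 2·t ≡ 2 (mod 7).
    The inverse of 2 mod 7 is 4 (since 2·4 = 8 = 1·7 + 1), so t ≡ 4·2 = 8 ≡ 1 (mod 7).
    Then x = 2 + 4·1 = 6, valid modulo lcm(4, 14) = 28: x ≡ 6 (mod 28).
  Combine with x ≡ 4 (mod 9): gcd(28, 9) = 1; 4 - 6 = -2, which IS divisible by 1, so compatible.
    Write x = 6 + 28·t and substitute into x ≡ 4 (mod 9): 28·t ≡ 4 − 6 = -2 (mod 9).
    Reduce coefficients mod 9: 1·t ≡ 7 (mod 9).
    So t ≡ 7 (mod 9).
    Then x = 6 + 28·7 = 202, valid modulo lcm(28, 9) = 252: x ≡ 202 (mod 252).
Verify: 202 mod 4 = 2, 202 mod 14 = 6, 202 mod 9 = 4.

x ≡ 202 (mod 252).


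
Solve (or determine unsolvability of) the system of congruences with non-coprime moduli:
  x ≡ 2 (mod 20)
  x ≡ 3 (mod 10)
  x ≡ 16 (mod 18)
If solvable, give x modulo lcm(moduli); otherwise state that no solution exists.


Moduli 20, 10, 18 are not pairwise coprime, so CRT works modulo lcm(m_i) when all pairwise compatibility conditions hold.
Pairwise compatibility: gcd(m_i, m_j) must divide a_i - a_j for every pair.
Merge one congruence at a time:
  Start: x ≡ 2 (mod 20).
  Combine with x ≡ 3 (mod 10): gcd(20, 10) = 10, and 3 - 2 = 1 is NOT divisible by 10.
    ⇒ system is inconsistent (no integer solution).

No solution (the system is inconsistent).


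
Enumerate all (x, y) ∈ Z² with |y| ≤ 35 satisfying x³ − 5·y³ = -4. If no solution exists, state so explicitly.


The equation is x³ - 5y³ = -4. For fixed y, x³ = 5·y³ − 4, so a solution requires the RHS to be a perfect cube.
Strategy: iterate y from -35 to 35, compute RHS = 5·y³ − 4, and check whether it is a (positive or negative) perfect cube.
Check small values of y:
  y = 0: RHS = -4 is not a perfect cube.
  y = 1: RHS = 1 = (1)³ ⇒ x = 1 works.
  y = -1: RHS = -9 is not a perfect cube.
  y = 2: RHS = 36 is not a perfect cube.
  y = -2: RHS = -44 is not a perfect cube.
  y = 3: RHS = 131 is not a perfect cube.
  y = -3: RHS = -139 is not a perfect cube.
Continuing the search up to |y| = 35 finds no further solutions beyond those listed.
Collected solutions: (1, 1).

Solutions (with |y| ≤ 35): (1, 1).


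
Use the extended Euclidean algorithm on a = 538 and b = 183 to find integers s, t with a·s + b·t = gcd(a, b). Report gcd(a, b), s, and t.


Euclidean algorithm on (538, 183) — divide until remainder is 0:
  538 = 2 · 183 + 172
  183 = 1 · 172 + 11
  172 = 15 · 11 + 7
  11 = 1 · 7 + 4
  7 = 1 · 4 + 3
  4 = 1 · 3 + 1
  3 = 3 · 1 + 0
gcd(538, 183) = 1.
Track Bezout coefficients alongside the remainders: start with r₀ = 538 = a·1 + b·0 (s = 1, t = 0) and r₁ = 183 = a·0 + b·1 (s = 0, t = 1); each new remainder r_{k+1} = r_{k-1} − q_k·r_k inherits s_{k+1} = s_{k-1} − q_k·s_k, t_{k+1} = t_{k-1} − q_k·t_k, so r_k = a·s_k + b·t_k at every step:
  q = 2: r = 172, s = 1 − 2·0 = 1, t = 0 − 2·1 = -2  (check: 538·1 + 183·(-2) = 172)
  q = 1: r = 11, s = 0 − 1·1 = -1, t = 1 − 1·(-2) = 3  (check: 538·(-1) + 183·3 = 11)
  q = 15: r = 7, s = 1 − 15·(-1) = 16, t = -2 − 15·3 = -47  (check: 538·16 + 183·(-47) = 7)
  q = 1: r = 4, s = -1 − 1·16 = -17, t = 3 − 1·(-47) = 50  (check: 538·(-17) + 183·50 = 4)
  q = 1: r = 3, s = 16 − 1·(-17) = 33, t = -47 − 1·50 = -97  (check: 538·33 + 183·(-97) = 3)
  q = 1: r = 1, s = -17 − 1·33 = -50, t = 50 − 1·(-97) = 147  (check: 538·(-50) + 183·147 = 1)
The row with r = 1 (the gcd) gives the Bezout coefficients s = -50, t = 147.
Result: 538 · (-50) + 183 · (147) = 1.

gcd(538, 183) = 1; s = -50, t = 147 (check: 538·(-50) + 183·147 = 1).


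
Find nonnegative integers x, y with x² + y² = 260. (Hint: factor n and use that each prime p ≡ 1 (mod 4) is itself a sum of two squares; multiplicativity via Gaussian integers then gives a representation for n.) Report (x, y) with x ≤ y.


Step 1: Factor n = 260 = 2^2 · 5 · 13.
Step 2: Check the mod-4 condition on each prime factor: 2 = 2 (special); 5 ≡ 1 (mod 4), exponent 1; 13 ≡ 1 (mod 4), exponent 1.
All primes ≡ 3 (mod 4) appear to even exponent (or don't appear), so by the two-squares theorem n IS expressible as a sum of two squares.
Step 3: Build a representation. Group n = k² · m with k = 2 and m = 5 · 13 = 65 (a product of primes ≡ 1 (mod 4)); a representation of m scales to one of n via (k·x)² + (k·y)² = k²(x² + y²). Each prime p ≡ 1 (mod 4) is itself a sum of two squares; find a² by testing p − a² for a perfect square:
  5: 5 − 1² = 4 = 2² ⇒ 5 = 1² + 2².
  13: 13 − 1² = 12, 13 − 2² = 9 = 3² ⇒ 13 = 2² + 3².
  Combine using the Brahmagupta–Fibonacci identity (a² + b²)(c² + d²) = (ac − bd)² + (ad + bc)² = (ac + bd)² + (ad − bc)²:
  5 · 13 = 65: from (1² + 2²)(2² + 3²), take (1·2 − 2·3, 1·3 + 2·2) = (2 − 6, 3 + 4) = (-4, 7); dropping signs (only squares matter) gives (4, 7); check 4² + 7² = 16 + 49 = 65 ✓.
  Scale by k = 2: (2·4, 2·7) = (8, 14).
Step 4: Order so x ≤ y and verify: 8² + 14² = 64 + 196 = 260 = n. ✓

n = 260 = 8² + 14² (one valid representation with x ≤ y).


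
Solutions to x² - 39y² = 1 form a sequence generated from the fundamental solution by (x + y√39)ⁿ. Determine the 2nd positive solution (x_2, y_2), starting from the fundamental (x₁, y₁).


Step 1: Find the fundamental solution (x₁, y₁) of x² - 39y² = 1.
  Expand √39 as a continued fraction. a₀ = ⌊√39⌋ = 6; iterate m_{k+1} = d_k·a_k − m_k, d_{k+1} = (39 − m_{k+1}²)/d_k, a_{k+1} = ⌊(a₀ + m_{k+1})/d_{k+1}⌋ (starting m₀ = 0, d₀ = 1), with convergents p_k = a_k·p_{k-1} + p_{k-2}, q_k = a_k·q_{k-1} + q_{k-2} (p₋₁ = 1, q₋₁ = 0):
  k = 0: a₀ = 6; p₀/q₀ = 6/1; p₀² − 39·q₀² = 36 − 39 = -3.
  k = 1: m = 6, d = 3, a = ⌊(6 + 6)/3⌋ = 4; p/q = (4·6 + 1)/(4·1 + 0) = 25/4; p² − 39·q² = 625 − 624 = 1.
  The first convergent with p² − 39·q² = 1 gives the fundamental solution (x₁, y₁) = (25, 4).
Step 2: Apply the recurrence (x_{n+1}, y_{n+1}) = (x₁x_n + 39y₁y_n, x₁y_n + y₁x_n) repeatedly.
  From (x_1, y_1) = (25, 4): x_2 = 25·25 + 39·4·4 = 1249; y_2 = 25·4 + 4·25 = 200.
Step 3: Verify x_2² - 39·y_2² = 1560001 - 1560000 = 1 (should be 1). ✓

(x_1, y_1) = (25, 4); (x_2, y_2) = (1249, 200).


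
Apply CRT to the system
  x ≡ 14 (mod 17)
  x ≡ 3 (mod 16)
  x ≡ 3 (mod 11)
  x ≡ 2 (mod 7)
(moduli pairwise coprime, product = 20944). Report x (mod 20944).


Product of moduli M = 17 · 16 · 11 · 7 = 20944.
Merge one congruence at a time:
  Start: x ≡ 14 (mod 17).
  Combine with x ≡ 3 (mod 16); new modulus lcm = 272.
    Write x = 14 + 17·t and substitute into x ≡ 3 (mod 16): 17·t ≡ 3 − 14 = -11 (mod 16).
    Reduce coefficients mod 16: 1·t ≡ 5 (mod 16).
    So t ≡ 5 (mod 16).
    Then x = 14 + 17·5 = 99, valid modulo lcm(17, 16) = 272: x ≡ 99 (mod 272).
  Combine with x ≡ 3 (mod 11); new modulus lcm = 2992.
    Write x = 99 + 272·t and substitute into x ≡ 3 (mod 11): 272·t ≡ 3 − 99 = -96 (mod 11).
    Reduce coefficients mod 11: 8·t ≡ 3 (mod 11).
    The inverse of 8 mod 11 is 7 (since 8·7 = 56 = 5·11 + 1), so t ≡ 7·3 = 21 ≡ 10 (mod 11).
    Then x = 99 + 272·10 = 2819, valid modulo lcm(272, 11) = 2992: x ≡ 2819 (mod 2992).
  Combine with x ≡ 2 (mod 7); new modulus lcm = 20944.
    Write x = 2819 + 2992·t and substitute into x ≡ 2 (mod 7): 2992·t ≡ 2 − 2819 = -2817 (mod 7).
    Reduce coefficients mod 7: 3·t ≡ 4 (mod 7).
    The inverse of 3 mod 7 is 5 (since 3·5 = 15 = 2·7 + 1), so t ≡ 5·4 = 20 ≡ 6 (mod 7).
    Then x = 2819 + 2992·6 = 20771, valid modulo lcm(2992, 7) = 20944: x ≡ 20771 (mod 20944).
Verify against each original: 20771 mod 17 = 14, 20771 mod 16 = 3, 20771 mod 11 = 3, 20771 mod 7 = 2.

x ≡ 20771 (mod 20944).
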